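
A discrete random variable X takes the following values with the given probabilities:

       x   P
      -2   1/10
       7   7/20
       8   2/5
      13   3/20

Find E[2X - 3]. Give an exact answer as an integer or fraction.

E[2x-3] = (1/10)·(-7) + (7/20)·11 + (2/5)·13 + (3/20)·23
     = 59/5

59/5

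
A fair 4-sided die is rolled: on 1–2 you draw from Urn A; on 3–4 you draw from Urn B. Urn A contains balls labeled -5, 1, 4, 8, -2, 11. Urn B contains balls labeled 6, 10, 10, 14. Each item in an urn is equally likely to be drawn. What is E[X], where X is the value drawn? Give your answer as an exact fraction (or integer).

E[X | Urn A] = (-5 + 1 + 4 + 8 − 2 + 11)/6 = 17/6
E[X | Urn B] = (6 + 10 + 10 + 14)/4 = 10
E[X] = (1/2)·17/6 + (1/2)·10 = 77/12

77/12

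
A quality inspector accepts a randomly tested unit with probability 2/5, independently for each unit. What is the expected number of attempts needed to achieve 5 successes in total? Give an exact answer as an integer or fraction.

25/2

By linearity (sum of 5 independent geometric waits), E[trials] = 5/p = 5/(2/5) = 25/2.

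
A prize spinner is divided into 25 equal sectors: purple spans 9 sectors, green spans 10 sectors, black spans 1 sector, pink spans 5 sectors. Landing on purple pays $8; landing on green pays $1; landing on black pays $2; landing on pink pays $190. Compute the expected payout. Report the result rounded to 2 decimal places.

$41.36

E[payout] = (9/25)·8 + (10/25)·1 + (1/25)·2 + (5/25)·190 = 1034/25
≈ $41.36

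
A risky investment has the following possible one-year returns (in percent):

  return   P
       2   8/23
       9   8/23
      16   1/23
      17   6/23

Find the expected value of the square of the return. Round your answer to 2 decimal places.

116.09

E[X²] = (8/23)·4 + (8/23)·81 + (1/23)·256 + (6/23)·289
     = 2670/23 ≈ 116.09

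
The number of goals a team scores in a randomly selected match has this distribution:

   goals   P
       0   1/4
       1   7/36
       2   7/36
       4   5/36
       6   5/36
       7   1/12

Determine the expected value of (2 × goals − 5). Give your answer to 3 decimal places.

E[2x-5] = (1/4)·(-5) + (7/36)·(-3) + (7/36)·(-1) + (5/36)·3 + (5/36)·7 + (1/12)·9
     = 1/9 ≈ 0.111

0.111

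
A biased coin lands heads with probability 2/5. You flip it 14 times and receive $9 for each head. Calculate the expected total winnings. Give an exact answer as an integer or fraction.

252/5 dollars

E[#heads] = 14·2/5 = 28/5 (linearity over flips).
E[winnings] = 9·28/5 = 252/5.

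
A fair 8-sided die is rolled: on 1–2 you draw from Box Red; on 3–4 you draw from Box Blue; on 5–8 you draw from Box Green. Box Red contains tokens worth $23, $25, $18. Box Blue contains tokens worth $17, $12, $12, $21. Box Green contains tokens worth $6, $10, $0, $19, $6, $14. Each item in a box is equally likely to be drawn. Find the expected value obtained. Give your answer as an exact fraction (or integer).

E[X | Box Red] = (23 + 25 + 18)/3 = 22
E[X | Box Blue] = (17 + 12 + 12 + 21)/4 = 31/2
E[X | Box Green] = (6 + 10 + 0 + 19 + 6 + 14)/6 = 55/6
E[X] = (1/4)·22 + (1/4)·31/2 + (1/2)·55/6 = 335/24

335/24 dollars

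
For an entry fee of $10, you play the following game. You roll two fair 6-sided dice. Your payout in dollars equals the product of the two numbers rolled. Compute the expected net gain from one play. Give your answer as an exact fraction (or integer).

Distribution of the product of the two numbers rolled: 1 w.p. 1/36, 2 w.p. 1/18, 3 w.p. 1/18, 4 w.p. 1/12, 5 w.p. 1/18, 6 w.p. 1/9, …
E[payout] = (1/36)·1 + (1/18)·2 + (1/18)·3 + (1/12)·4 + (1/18)·5 + (1/9)·6 + (1/18)·8 + (1/36)·9 + (1/18)·10 + (1/9)·12 + (1/18)·15 + (1/36)·16 + (1/18)·18 + (1/18)·20 + (1/18)·24 + (1/36)·25 + (1/18)·30 + (1/36)·36 = 49/4
Expected profit = 49/4 − 10 = 9/4

9/4 dollars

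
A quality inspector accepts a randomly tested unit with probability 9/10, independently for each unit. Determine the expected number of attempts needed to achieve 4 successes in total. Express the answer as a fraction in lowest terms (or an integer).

By linearity (sum of 4 independent geometric waits), E[trials] = 4/p = 4/(9/10) = 40/9.

40/9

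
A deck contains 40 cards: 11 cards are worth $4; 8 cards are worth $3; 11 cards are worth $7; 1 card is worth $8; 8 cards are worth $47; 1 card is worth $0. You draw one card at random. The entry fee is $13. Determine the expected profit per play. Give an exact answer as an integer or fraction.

E[payout] = (11/40)·4 + (8/40)·3 + (11/40)·7 + (1/40)·8 + (8/40)·47 + (1/40)·0 = 529/40
Expected profit = 529/40 − 13 = 9/40

9/40 dollars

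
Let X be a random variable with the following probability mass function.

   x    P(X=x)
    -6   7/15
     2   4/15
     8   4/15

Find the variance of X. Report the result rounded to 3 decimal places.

34.916

E[X] = (7/15)·(-6) + (4/15)·2 + (4/15)·8 = -2/15
E[X²] = (7/15)·36 + (4/15)·4 + (4/15)·64 = 524/15
Var(X) = 524/15 − (-2/15)² = 7856/225 ≈ 34.916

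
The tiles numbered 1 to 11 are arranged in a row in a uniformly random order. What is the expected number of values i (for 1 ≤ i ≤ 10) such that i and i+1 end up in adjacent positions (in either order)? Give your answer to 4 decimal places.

For each i ∈ {1,…,10}, let Xᵢ = 1 if i and i+1 are adjacent. P(Xᵢ=1) = 2·(11−1)!/11! = 2/11.
By linearity, E[ΣXᵢ] = (10)·(2/11) = 20/11.
≈ 1.8182

1.8182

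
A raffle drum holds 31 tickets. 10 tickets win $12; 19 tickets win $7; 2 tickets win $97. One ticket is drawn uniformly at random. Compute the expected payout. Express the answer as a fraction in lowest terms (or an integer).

E[payout] = (10/31)·12 + (19/31)·7 + (2/31)·97 = 447/31

447/31 dollars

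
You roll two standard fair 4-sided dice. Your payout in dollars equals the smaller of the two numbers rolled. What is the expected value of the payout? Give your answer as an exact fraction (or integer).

15/8 dollars

Distribution of the smaller of the two numbers rolled: 1 w.p. 7/16, 2 w.p. 5/16, 3 w.p. 3/16, 4 w.p. 1/16
E[payout] = (7/16)·1 + (5/16)·2 + (3/16)·3 + (1/16)·4 = 15/8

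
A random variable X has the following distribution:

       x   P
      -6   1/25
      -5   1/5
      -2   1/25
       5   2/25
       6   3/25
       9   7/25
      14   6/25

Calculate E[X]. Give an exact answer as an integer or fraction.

142/25

E[X] = (1/25)·(-6) + (1/5)·(-5) + (1/25)·(-2) + (2/25)·5 + (3/25)·6 + (7/25)·9 + (6/25)·14
     = 142/25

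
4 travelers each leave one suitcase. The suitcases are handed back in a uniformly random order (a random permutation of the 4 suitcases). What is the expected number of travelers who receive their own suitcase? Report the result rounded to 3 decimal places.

1.000

Let Xᵢ = 1 if person i gets their own suitcase. For each i, P(Xᵢ=1) = 1/4.
By linearity of expectation, E[X₁+…+X_4] = 4·(1/4) = 1.
≈ 1.000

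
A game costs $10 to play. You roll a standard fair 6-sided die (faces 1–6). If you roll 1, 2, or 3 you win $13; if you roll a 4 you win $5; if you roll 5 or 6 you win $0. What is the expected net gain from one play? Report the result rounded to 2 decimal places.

-$2.67

E[payout] = (1/3)·0 + (1/6)·5 + (1/2)·13 = 22/3
Expected profit = 22/3 − 10 = -8/3 ≈ -$2.67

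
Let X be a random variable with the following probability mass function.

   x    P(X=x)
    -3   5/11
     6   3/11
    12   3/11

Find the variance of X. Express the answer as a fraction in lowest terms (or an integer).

E[X] = (5/11)·(-3) + (3/11)·6 + (3/11)·12 = 39/11
E[X²] = (5/11)·9 + (3/11)·36 + (3/11)·144 = 585/11
Var(X) = 585/11 − (39/11)² = 4914/121

4914/121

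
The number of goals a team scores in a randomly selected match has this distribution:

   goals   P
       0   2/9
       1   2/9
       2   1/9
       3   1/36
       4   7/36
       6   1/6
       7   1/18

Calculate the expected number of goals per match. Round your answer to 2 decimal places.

2.69

E[X] = (2/9)·0 + (2/9)·1 + (1/9)·2 + (1/36)·3 + (7/36)·4 + (1/6)·6 + (1/18)·7
     = 97/36 ≈ 2.69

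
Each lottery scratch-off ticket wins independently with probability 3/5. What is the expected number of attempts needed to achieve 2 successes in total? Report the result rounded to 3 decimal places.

By linearity (sum of 2 independent geometric waits), E[trials] = 2/p = 2/(3/5) = 10/3.
≈ 3.333

3.333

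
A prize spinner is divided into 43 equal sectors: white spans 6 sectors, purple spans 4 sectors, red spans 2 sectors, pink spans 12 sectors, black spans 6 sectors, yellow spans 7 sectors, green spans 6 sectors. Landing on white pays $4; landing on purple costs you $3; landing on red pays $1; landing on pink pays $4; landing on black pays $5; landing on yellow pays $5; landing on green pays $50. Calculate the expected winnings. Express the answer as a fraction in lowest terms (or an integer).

E[payout] = (6/43)·4 + (4/43)·(-3) + (2/43)·1 + (12/43)·4 + (6/43)·5 + (7/43)·5 + (6/43)·50 = 427/43

427/43 dollars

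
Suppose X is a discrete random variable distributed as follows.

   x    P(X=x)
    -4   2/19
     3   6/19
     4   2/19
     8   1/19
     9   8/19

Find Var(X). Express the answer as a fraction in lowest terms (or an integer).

E[X] = (2/19)·(-4) + (6/19)·3 + (2/19)·4 + (1/19)·8 + (8/19)·9 = 98/19
E[X²] = (2/19)·16 + (6/19)·9 + (2/19)·16 + (1/19)·64 + (8/19)·81 = 830/19
Var(X) = 830/19 − (98/19)² = 6166/361

6166/361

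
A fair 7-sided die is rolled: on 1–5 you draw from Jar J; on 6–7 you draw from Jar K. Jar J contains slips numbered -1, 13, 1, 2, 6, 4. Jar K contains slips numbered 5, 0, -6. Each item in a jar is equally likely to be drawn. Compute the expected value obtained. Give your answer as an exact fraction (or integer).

121/42

E[X | Jar J] = (-1 + 13 + 1 + 2 + 6 + 4)/6 = 25/6
E[X | Jar K] = (5 + 0 − 6)/3 = -1/3
E[X] = (5/7)·25/6 + (2/7)·(-1/3) = 121/42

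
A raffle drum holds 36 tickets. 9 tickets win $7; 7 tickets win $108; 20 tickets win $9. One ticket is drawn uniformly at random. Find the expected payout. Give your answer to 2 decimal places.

$27.75

E[payout] = (9/36)·7 + (7/36)·108 + (20/36)·9 = 111/4
≈ $27.75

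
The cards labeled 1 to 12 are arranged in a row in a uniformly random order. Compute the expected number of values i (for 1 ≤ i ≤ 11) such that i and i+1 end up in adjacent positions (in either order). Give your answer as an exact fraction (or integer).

11/6

For each i ∈ {1,…,11}, let Xᵢ = 1 if i and i+1 are adjacent. P(Xᵢ=1) = 2·(12−1)!/12! = 2/12.
By linearity, E[ΣXᵢ] = (11)·(2/12) = 11/6.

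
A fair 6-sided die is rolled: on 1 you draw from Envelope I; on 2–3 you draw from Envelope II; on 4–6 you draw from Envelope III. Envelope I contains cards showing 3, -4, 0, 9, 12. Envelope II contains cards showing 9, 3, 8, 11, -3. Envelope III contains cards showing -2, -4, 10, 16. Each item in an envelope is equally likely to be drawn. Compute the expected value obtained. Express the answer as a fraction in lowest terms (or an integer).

E[X | Envelope I] = (3 − 4 + 0 + 9 + 12)/5 = 4
E[X | Envelope II] = (9 + 3 + 8 + 11 − 3)/5 = 28/5
E[X | Envelope III] = (-2 − 4 + 10 + 16)/4 = 5
E[X] = (1/6)·4 + (1/3)·28/5 + (1/2)·5 = 151/30

151/30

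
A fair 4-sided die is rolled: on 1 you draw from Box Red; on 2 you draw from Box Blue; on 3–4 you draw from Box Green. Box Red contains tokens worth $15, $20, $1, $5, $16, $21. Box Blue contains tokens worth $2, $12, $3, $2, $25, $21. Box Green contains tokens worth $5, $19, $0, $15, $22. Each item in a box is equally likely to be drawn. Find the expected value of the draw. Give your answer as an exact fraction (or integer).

1447/120 dollars

E[X | Box Red] = (15 + 20 + 1 + 5 + 16 + 21)/6 = 13
E[X | Box Blue] = (2 + 12 + 3 + 2 + 25 + 21)/6 = 65/6
E[X | Box Green] = (5 + 19 + 0 + 15 + 22)/5 = 61/5
E[X] = (1/4)·13 + (1/4)·65/6 + (1/2)·61/5 = 1447/120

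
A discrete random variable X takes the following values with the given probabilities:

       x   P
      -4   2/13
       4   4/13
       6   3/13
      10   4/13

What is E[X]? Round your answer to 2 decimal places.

E[X] = (2/13)·(-4) + (4/13)·4 + (3/13)·6 + (4/13)·10
     = 66/13 ≈ 5.08

5.08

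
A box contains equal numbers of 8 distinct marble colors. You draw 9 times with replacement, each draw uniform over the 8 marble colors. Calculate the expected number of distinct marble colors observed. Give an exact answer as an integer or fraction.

93864121/16777216

Let Xⱼ=1 if type j appears at least once. P(Xⱼ=1) = 1 − ((8−1)/8)^9 = 93864121/134217728.
E[#distinct] = 8·93864121/134217728 = 93864121/16777216.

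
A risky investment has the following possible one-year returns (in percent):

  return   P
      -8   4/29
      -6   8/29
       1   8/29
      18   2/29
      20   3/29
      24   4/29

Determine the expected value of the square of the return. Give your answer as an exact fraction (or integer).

E[X²] = (4/29)·64 + (8/29)·36 + (8/29)·1 + (2/29)·324 + (3/29)·400 + (4/29)·576
     = 4704/29

4704/29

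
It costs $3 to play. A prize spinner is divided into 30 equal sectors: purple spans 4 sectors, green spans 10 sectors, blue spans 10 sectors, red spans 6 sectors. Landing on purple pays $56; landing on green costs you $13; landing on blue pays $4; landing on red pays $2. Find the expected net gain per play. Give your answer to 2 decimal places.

E[payout] = (4/30)·56 + (10/30)·(-13) + (10/30)·4 + (6/30)·2 = 73/15
Expected profit = 73/15 − 3 = 28/15 ≈ $1.87

$1.87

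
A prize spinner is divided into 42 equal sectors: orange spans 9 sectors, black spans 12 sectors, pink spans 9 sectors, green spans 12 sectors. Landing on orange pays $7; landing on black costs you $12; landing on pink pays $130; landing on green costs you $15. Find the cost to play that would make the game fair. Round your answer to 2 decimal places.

$21.64

E[payout] = (9/42)·7 + (12/42)·(-12) + (9/42)·130 + (12/42)·(-15) = 303/14
Fair fee = E[payout] = 303/14 ≈ $21.64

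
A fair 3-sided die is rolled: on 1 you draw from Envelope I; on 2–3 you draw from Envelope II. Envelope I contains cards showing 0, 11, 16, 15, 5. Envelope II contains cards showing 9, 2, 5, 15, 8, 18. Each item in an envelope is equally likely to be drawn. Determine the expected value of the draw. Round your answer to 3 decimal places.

E[X | Envelope I] = (0 + 11 + 16 + 15 + 5)/5 = 47/5
E[X | Envelope II] = (9 + 2 + 5 + 15 + 8 + 18)/6 = 19/2
E[X] = (1/3)·47/5 + (2/3)·19/2 = 142/15 ≈ 9.467

9.467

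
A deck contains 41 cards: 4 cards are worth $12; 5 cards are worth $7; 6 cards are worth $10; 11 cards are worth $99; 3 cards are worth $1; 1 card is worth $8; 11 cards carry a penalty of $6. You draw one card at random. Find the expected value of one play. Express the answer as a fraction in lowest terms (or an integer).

E[payout] = (4/41)·12 + (5/41)·7 + (6/41)·10 + (11/41)·99 + (3/41)·1 + (1/41)·8 + (11/41)·(-6) = 1177/41

1177/41 dollars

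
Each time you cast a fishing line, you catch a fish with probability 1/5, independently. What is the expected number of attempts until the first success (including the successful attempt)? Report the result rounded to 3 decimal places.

For a geometric distribution, E[trials] = 1/p = 1/(1/5) = 5.
≈ 5.000

5.000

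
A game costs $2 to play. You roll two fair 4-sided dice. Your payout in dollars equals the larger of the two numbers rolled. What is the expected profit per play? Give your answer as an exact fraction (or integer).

9/8 dollars

Distribution of the larger of the two numbers rolled: 1 w.p. 1/16, 2 w.p. 3/16, 3 w.p. 5/16, 4 w.p. 7/16
E[payout] = (1/16)·1 + (3/16)·2 + (5/16)·3 + (7/16)·4 = 25/8
Expected profit = 25/8 − 2 = 9/8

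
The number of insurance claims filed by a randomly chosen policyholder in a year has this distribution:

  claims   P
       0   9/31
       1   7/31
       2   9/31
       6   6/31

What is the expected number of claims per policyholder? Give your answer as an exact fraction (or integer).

61/31

E[X] = (9/31)·0 + (7/31)·1 + (9/31)·2 + (6/31)·6
     = 61/31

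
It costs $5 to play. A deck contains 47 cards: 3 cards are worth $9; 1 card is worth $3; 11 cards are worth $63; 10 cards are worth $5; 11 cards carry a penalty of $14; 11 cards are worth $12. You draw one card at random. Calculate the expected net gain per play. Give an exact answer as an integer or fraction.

516/47 dollars

E[payout] = (3/47)·9 + (1/47)·3 + (11/47)·63 + (10/47)·5 + (11/47)·(-14) + (11/47)·12 = 751/47
Expected profit = 751/47 − 5 = 516/47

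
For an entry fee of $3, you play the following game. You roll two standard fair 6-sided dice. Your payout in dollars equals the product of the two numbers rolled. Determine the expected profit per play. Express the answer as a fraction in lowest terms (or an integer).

37/4 dollars

Distribution of the product of the two numbers rolled: 1 w.p. 1/36, 2 w.p. 1/18, 3 w.p. 1/18, 4 w.p. 1/12, 5 w.p. 1/18, 6 w.p. 1/9, …
E[payout] = (1/36)·1 + (1/18)·2 + (1/18)·3 + (1/12)·4 + (1/18)·5 + (1/9)·6 + (1/18)·8 + (1/36)·9 + (1/18)·10 + (1/9)·12 + (1/18)·15 + (1/36)·16 + (1/18)·18 + (1/18)·20 + (1/18)·24 + (1/36)·25 + (1/18)·30 + (1/36)·36 = 49/4
Expected profit = 49/4 − 3 = 37/4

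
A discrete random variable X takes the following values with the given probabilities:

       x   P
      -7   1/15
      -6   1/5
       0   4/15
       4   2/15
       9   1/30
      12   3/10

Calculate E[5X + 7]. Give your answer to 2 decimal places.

E[5x+7] = (1/15)·(-28) + (1/5)·(-23) + (4/15)·7 + (2/15)·27 + (1/30)·52 + (3/10)·67
     = 125/6 ≈ 20.83

20.83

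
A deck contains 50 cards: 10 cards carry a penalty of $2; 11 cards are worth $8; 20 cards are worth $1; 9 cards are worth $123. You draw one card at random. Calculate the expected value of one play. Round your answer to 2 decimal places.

E[payout] = (10/50)·(-2) + (11/50)·8 + (20/50)·1 + (9/50)·123 = 239/10
≈ $23.90

$23.90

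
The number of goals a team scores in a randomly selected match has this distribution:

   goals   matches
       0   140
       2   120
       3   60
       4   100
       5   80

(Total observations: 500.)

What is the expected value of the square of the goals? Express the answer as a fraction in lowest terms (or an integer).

231/25

Total = 500, so P(goals=0) = 140/500, etc.
E[X²] = (7/25)·0 + (6/25)·4 + (3/25)·9 + (1/5)·16 + (4/25)·25
     = 231/25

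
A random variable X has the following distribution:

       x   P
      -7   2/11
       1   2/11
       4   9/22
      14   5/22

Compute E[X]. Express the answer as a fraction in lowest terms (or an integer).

41/11

E[X] = (2/11)·(-7) + (2/11)·1 + (9/22)·4 + (5/22)·14
     = 41/11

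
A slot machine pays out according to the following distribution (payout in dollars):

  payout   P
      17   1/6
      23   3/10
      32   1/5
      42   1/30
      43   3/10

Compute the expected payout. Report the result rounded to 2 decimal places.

E[X] = (1/6)·17 + (3/10)·23 + (1/5)·32 + (1/30)·42 + (3/10)·43
     = 913/30 ≈ 30.43

$30.43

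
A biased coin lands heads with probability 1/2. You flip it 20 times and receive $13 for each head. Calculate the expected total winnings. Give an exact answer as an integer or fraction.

$130

E[#heads] = 20·1/2 = 10 (linearity over flips).
E[winnings] = 13·10 = 130.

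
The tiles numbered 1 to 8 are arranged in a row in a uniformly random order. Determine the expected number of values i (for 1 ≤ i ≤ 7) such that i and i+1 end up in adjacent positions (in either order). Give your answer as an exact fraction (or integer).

For each i ∈ {1,…,7}, let Xᵢ = 1 if i and i+1 are adjacent. P(Xᵢ=1) = 2·(8−1)!/8! = 2/8.
By linearity, E[ΣXᵢ] = (7)·(2/8) = 7/4.

7/4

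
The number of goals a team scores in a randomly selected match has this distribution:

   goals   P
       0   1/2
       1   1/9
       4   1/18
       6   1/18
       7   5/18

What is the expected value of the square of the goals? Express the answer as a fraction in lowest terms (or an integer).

299/18

E[X²] = (1/2)·0 + (1/9)·1 + (1/18)·16 + (1/18)·36 + (5/18)·49
     = 299/18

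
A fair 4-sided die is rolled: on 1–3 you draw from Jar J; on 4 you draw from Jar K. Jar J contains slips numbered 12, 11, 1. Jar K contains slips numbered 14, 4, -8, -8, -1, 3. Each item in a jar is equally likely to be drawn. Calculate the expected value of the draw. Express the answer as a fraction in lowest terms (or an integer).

37/6

E[X | Jar J] = (12 + 11 + 1)/3 = 8
E[X | Jar K] = (14 + 4 − 8 − 8 − 1 + 3)/6 = 2/3
E[X] = (3/4)·8 + (1/4)·2/3 = 37/6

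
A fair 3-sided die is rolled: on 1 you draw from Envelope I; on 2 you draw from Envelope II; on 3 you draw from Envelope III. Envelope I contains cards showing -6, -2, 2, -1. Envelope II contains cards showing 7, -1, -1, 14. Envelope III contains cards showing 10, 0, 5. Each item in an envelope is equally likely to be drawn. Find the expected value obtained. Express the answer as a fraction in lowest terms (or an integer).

8/3

E[X | Envelope I] = (-6 − 2 + 2 − 1)/4 = -7/4
E[X | Envelope II] = (7 − 1 − 1 + 14)/4 = 19/4
E[X | Envelope III] = (10 + 0 + 5)/3 = 5
E[X] = (1/3)·(-7/4) + (1/3)·19/4 + (1/3)·5 = 8/3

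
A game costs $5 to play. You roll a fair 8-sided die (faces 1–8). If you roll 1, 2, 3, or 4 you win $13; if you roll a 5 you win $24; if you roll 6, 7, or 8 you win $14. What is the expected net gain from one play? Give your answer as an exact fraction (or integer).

E[payout] = (1/2)·13 + (3/8)·14 + (1/8)·24 = 59/4
Expected profit = 59/4 − 5 = 39/4

39/4 dollars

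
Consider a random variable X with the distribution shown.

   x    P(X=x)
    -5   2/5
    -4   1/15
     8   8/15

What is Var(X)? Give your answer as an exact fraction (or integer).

206/5

E[X] = (2/5)·(-5) + (1/15)·(-4) + (8/15)·8 = 2
E[X²] = (2/5)·25 + (1/15)·16 + (8/15)·64 = 226/5
Var(X) = 226/5 − (2)² = 206/5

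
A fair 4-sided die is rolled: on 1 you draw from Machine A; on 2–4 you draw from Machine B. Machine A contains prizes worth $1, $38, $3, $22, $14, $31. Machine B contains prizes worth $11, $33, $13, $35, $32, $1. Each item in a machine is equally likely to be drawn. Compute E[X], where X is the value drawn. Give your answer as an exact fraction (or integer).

121/6 dollars

E[X | Machine A] = (1 + 38 + 3 + 22 + 14 + 31)/6 = 109/6
E[X | Machine B] = (11 + 33 + 13 + 35 + 32 + 1)/6 = 125/6
E[X] = (1/4)·109/6 + (3/4)·125/6 = 121/6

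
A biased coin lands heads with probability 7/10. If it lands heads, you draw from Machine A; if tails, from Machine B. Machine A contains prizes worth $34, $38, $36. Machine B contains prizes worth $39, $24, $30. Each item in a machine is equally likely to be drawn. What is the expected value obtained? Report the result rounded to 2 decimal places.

$34.50

E[X | Machine A] = (34 + 38 + 36)/3 = 36
E[X | Machine B] = (39 + 24 + 30)/3 = 31
E[X] = (7/10)·36 + (3/10)·31 = 69/2 ≈ 34.50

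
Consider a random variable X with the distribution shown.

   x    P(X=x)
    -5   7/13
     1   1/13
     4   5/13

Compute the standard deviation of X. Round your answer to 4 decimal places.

E[X] = -14/13, E[X²] = 256/13
Var(X) = E[X²] − (E[X])² = 256/13 − 196/169 = 3132/169
SD(X) = √(3132/169) ≈ 4.3049

4.3049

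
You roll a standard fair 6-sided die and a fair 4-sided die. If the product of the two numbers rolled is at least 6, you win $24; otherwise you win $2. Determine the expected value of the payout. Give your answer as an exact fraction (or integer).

E[payout] = (3/8)·2 + (5/8)·24 = 63/4

63/4 dollars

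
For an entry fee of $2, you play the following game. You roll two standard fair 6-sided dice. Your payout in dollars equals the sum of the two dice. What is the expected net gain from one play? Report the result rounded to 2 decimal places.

$5.00

Distribution of the sum of the two dice: 2 w.p. 1/36, 3 w.p. 1/18, 4 w.p. 1/12, 5 w.p. 1/9, 6 w.p. 5/36, 7 w.p. 1/6, …
E[payout] = (1/36)·2 + (1/18)·3 + (1/12)·4 + (1/9)·5 + (5/36)·6 + (1/6)·7 + (5/36)·8 + (1/9)·9 + (1/12)·10 + (1/18)·11 + (1/36)·12 = 7
Expected profit = 7 − 2 = 5 ≈ $5.00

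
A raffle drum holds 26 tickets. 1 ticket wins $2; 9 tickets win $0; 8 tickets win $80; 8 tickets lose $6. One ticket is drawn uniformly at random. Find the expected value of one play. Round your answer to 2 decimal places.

E[payout] = (1/26)·2 + (9/26)·0 + (8/26)·80 + (8/26)·(-6) = 297/13
≈ $22.85

$22.85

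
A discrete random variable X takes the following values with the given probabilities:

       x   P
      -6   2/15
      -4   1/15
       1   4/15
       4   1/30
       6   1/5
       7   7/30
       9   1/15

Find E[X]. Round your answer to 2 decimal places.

2.77

E[X] = (2/15)·(-6) + (1/15)·(-4) + (4/15)·1 + (1/30)·4 + (1/5)·6 + (7/30)·7 + (1/15)·9
     = 83/30 ≈ 2.77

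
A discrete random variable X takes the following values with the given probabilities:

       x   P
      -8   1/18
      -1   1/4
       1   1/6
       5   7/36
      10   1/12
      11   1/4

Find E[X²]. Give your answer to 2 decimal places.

E[X²] = (1/18)·64 + (1/4)·1 + (1/6)·1 + (7/36)·25 + (1/12)·100 + (1/4)·121
     = 569/12 ≈ 47.42

47.42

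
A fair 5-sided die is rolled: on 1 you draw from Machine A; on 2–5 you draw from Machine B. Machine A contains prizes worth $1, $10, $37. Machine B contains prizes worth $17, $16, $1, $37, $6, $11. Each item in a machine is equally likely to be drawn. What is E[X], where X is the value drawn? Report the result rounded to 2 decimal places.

E[X | Machine A] = (1 + 10 + 37)/3 = 16
E[X | Machine B] = (17 + 16 + 1 + 37 + 6 + 11)/6 = 44/3
E[X] = (1/5)·16 + (4/5)·44/3 = 224/15 ≈ 14.93

$14.93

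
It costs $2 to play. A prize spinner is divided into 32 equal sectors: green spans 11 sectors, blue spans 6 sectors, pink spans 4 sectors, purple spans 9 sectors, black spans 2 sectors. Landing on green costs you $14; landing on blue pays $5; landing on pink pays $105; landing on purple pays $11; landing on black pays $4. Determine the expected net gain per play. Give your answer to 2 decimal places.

E[payout] = (11/32)·(-14) + (6/32)·5 + (4/32)·105 + (9/32)·11 + (2/32)·4 = 403/32
Expected profit = 403/32 − 2 = 339/32 ≈ $10.59

$10.59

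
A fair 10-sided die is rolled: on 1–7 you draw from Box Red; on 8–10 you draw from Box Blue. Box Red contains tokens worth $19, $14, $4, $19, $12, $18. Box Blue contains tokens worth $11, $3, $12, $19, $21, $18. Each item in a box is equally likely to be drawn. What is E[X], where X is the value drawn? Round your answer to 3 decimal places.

E[X | Box Red] = (19 + 14 + 4 + 19 + 12 + 18)/6 = 43/3
E[X | Box Blue] = (11 + 3 + 12 + 19 + 21 + 18)/6 = 14
E[X] = (7/10)·43/3 + (3/10)·14 = 427/30 ≈ 14.233

$14.233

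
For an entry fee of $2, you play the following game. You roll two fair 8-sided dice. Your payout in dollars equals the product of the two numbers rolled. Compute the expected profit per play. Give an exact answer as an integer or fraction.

Distribution of the product of the two numbers rolled: 1 w.p. 1/64, 2 w.p. 1/32, 3 w.p. 1/32, 4 w.p. 3/64, 5 w.p. 1/32, 6 w.p. 1/16, …
E[payout] = (1/64)·1 + (1/32)·2 + (1/32)·3 + (3/64)·4 + (1/32)·5 + (1/16)·6 + (1/32)·7 + (1/16)·8 + (1/64)·9 + (1/32)·10 + (1/16)·12 + (1/32)·14 + (1/32)·15 + (3/64)·16 + (1/32)·18 + (1/32)·20 + (1/32)·21 + (1/16)·24 + (1/64)·25 + (1/32)·28 + (1/32)·30 + (1/32)·32 + (1/32)·35 + (1/64)·36 + (1/32)·40 + (1/32)·42 + (1/32)·48 + (1/64)·49 + (1/32)·56 + (1/64)·64 = 81/4
Expected profit = 81/4 − 2 = 73/4

73/4 dollars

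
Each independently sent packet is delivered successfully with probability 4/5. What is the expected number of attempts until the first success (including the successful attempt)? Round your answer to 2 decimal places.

1.25

For a geometric distribution, E[trials] = 1/p = 1/(4/5) = 5/4.
≈ 1.25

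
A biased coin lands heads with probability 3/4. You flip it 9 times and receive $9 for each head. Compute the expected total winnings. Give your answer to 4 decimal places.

$60.7500

E[#heads] = 9·3/4 = 27/4 (linearity over flips).
E[winnings] = 9·27/4 = 243/4.
≈ 60.7500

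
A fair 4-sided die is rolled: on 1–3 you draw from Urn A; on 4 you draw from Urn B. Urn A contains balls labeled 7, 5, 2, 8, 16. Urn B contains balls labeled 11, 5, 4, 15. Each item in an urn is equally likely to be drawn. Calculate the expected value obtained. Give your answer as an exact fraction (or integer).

E[X | Urn A] = (7 + 5 + 2 + 8 + 16)/5 = 38/5
E[X | Urn B] = (11 + 5 + 4 + 15)/4 = 35/4
E[X] = (3/4)·38/5 + (1/4)·35/4 = 631/80

631/80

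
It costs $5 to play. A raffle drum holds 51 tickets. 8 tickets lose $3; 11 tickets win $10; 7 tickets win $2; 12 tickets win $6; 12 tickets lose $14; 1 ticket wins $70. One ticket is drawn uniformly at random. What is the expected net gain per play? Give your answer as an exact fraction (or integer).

-181/51 dollars

E[payout] = (8/51)·(-3) + (11/51)·10 + (7/51)·2 + (12/51)·6 + (12/51)·(-14) + (1/51)·70 = 74/51
Expected profit = 74/51 − 5 = -181/51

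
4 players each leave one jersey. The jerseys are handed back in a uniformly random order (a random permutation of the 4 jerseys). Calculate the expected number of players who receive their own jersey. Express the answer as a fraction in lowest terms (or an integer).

1

Let Xᵢ = 1 if person i gets their own jersey. For each i, P(Xᵢ=1) = 1/4.
By linearity of expectation, E[X₁+…+X_4] = 4·(1/4) = 1.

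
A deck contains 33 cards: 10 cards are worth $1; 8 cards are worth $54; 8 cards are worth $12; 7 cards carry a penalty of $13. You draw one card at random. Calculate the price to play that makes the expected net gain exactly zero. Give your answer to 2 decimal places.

E[payout] = (10/33)·1 + (8/33)·54 + (8/33)·12 + (7/33)·(-13) = 149/11
Fair fee = E[payout] = 149/11 ≈ $13.55

$13.55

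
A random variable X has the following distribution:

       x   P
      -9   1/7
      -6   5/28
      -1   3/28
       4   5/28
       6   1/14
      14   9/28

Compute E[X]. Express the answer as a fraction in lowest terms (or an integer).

89/28

E[X] = (1/7)·(-9) + (5/28)·(-6) + (3/28)·(-1) + (5/28)·4 + (1/14)·6 + (9/28)·14
     = 89/28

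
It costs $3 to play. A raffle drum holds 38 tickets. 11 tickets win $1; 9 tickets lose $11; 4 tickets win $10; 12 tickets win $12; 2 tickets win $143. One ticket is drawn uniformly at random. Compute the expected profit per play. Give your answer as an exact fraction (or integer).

134/19 dollars

E[payout] = (11/38)·1 + (9/38)·(-11) + (4/38)·10 + (12/38)·12 + (2/38)·143 = 191/19
Expected profit = 191/19 − 3 = 134/19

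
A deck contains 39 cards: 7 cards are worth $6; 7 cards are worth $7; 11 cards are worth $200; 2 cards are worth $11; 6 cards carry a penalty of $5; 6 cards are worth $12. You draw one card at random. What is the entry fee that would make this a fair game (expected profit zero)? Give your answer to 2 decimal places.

E[payout] = (7/39)·6 + (7/39)·7 + (11/39)·200 + (2/39)·11 + (6/39)·(-5) + (6/39)·12 = 785/13
Fair fee = E[payout] = 785/13 ≈ $60.38

$60.38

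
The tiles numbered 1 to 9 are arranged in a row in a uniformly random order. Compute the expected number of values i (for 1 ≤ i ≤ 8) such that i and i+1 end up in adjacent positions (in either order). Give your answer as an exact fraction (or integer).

16/9

For each i ∈ {1,…,8}, let Xᵢ = 1 if i and i+1 are adjacent. P(Xᵢ=1) = 2·(9−1)!/9! = 2/9.
By linearity, E[ΣXᵢ] = (8)·(2/9) = 16/9.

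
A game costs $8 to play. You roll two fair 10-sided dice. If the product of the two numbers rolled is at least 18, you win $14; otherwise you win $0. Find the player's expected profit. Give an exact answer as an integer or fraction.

E[payout] = (19/50)·0 + (31/50)·14 = 217/25
Expected profit = 217/25 − 8 = 17/25

17/25 dollars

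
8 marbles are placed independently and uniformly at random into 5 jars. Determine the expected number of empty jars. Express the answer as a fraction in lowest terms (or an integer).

65536/78125

Let Xⱼ=1 if jar j is empty. P(Xⱼ=1) = ((5-1)/5)^8 = 65536/390625.
By linearity, E[#empty] = 5·65536/390625 = 65536/78125.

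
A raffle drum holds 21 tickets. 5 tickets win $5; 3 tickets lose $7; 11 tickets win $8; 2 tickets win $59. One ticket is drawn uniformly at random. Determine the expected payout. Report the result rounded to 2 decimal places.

$10.00

E[payout] = (5/21)·5 + (3/21)·(-7) + (11/21)·8 + (2/21)·59 = 10
≈ $10.00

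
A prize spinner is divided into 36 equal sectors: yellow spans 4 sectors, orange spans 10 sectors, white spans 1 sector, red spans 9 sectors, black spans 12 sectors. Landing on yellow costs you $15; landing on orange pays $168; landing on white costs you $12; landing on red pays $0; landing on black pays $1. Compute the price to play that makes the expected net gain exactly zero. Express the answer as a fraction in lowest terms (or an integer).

E[payout] = (4/36)·(-15) + (10/36)·168 + (1/36)·(-12) + (9/36)·0 + (12/36)·1 = 45
Fair fee = E[payout] = 45

$45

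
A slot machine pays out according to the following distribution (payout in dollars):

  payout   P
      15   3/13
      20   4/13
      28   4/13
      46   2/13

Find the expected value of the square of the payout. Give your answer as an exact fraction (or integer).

E[X²] = (3/13)·225 + (4/13)·400 + (4/13)·784 + (2/13)·2116
     = 9643/13

9643/13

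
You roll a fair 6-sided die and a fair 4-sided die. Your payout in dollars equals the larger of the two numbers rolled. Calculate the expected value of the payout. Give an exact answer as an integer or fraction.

Distribution of the larger of the two numbers rolled: 1 w.p. 1/24, 2 w.p. 1/8, 3 w.p. 5/24, 4 w.p. 7/24, 5 w.p. 1/6, 6 w.p. 1/6
E[payout] = (1/24)·1 + (1/8)·2 + (5/24)·3 + (7/24)·4 + (1/6)·5 + (1/6)·6 = 47/12

47/12 dollars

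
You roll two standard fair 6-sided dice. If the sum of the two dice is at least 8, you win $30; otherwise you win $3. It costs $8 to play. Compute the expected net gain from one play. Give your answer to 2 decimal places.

E[payout] = (7/12)·3 + (5/12)·30 = 57/4
Expected profit = 57/4 − 8 = 25/4 ≈ $6.25

$6.25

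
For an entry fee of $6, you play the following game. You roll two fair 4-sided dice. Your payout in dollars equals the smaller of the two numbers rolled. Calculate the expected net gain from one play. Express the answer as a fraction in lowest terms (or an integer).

Distribution of the smaller of the two numbers rolled: 1 w.p. 7/16, 2 w.p. 5/16, 3 w.p. 3/16, 4 w.p. 1/16
E[payout] = (7/16)·1 + (5/16)·2 + (3/16)·3 + (1/16)·4 = 15/8
Expected profit = 15/8 − 6 = -33/8

-33/8 dollars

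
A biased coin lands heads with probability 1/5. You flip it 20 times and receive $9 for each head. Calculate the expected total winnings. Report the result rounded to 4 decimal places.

E[#heads] = 20·1/5 = 4 (linearity over flips).
E[winnings] = 9·4 = 36.
≈ 36.0000

$36.0000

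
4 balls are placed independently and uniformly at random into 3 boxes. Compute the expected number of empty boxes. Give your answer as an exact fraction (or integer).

Let Xⱼ=1 if box j is empty. P(Xⱼ=1) = ((3-1)/3)^4 = 16/81.
By linearity, E[#empty] = 3·16/81 = 16/27.

16/27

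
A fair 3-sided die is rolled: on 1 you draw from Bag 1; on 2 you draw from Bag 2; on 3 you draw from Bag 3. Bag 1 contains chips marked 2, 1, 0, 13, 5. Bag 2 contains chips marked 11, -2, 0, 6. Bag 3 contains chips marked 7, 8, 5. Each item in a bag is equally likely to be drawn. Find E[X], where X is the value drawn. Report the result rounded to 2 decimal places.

E[X | Bag 1] = (2 + 1 + 0 + 13 + 5)/5 = 21/5
E[X | Bag 2] = (11 − 2 + 0 + 6)/4 = 15/4
E[X | Bag 3] = (7 + 8 + 5)/3 = 20/3
E[X] = (1/3)·21/5 + (1/3)·15/4 + (1/3)·20/3 = 877/180 ≈ 4.87

4.87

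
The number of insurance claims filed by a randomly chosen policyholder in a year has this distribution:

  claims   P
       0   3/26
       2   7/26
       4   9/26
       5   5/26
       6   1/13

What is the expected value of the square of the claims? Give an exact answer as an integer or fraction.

E[X²] = (3/26)·0 + (7/26)·4 + (9/26)·16 + (5/26)·25 + (1/13)·36
     = 369/26

369/26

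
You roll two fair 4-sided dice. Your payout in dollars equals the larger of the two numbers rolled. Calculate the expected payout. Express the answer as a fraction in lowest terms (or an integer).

25/8 dollars

Distribution of the larger of the two numbers rolled: 1 w.p. 1/16, 2 w.p. 3/16, 3 w.p. 5/16, 4 w.p. 7/16
E[payout] = (1/16)·1 + (3/16)·2 + (5/16)·3 + (7/16)·4 = 25/8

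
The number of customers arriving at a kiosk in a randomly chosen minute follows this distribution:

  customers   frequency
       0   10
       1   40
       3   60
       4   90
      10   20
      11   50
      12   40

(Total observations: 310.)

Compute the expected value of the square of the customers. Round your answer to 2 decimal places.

51.06

Total = 310, so P(customers=0) = 10/310, etc.
E[X²] = (1/31)·0 + (4/31)·1 + (6/31)·9 + (9/31)·16 + (2/31)·100 + (5/31)·121 + (4/31)·144
     = 1583/31 ≈ 51.06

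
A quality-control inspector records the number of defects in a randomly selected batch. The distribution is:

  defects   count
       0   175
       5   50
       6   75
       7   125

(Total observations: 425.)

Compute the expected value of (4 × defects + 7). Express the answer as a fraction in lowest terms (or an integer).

Total = 425, so P(defects=0) = 175/425, etc.
E[4x+7] = (7/17)·7 + (2/17)·27 + (3/17)·31 + (5/17)·35
     = 371/17

371/17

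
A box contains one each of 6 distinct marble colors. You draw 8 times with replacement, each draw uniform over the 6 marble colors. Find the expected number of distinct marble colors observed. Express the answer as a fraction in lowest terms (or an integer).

Let Xⱼ=1 if type j appears at least once. P(Xⱼ=1) = 1 − ((6−1)/6)^8 = 1288991/1679616.
E[#distinct] = 6·1288991/1679616 = 1288991/279936.

1288991/279936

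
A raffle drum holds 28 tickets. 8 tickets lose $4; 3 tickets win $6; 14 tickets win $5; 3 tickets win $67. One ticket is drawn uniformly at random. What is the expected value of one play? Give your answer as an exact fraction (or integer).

E[payout] = (8/28)·(-4) + (3/28)·6 + (14/28)·5 + (3/28)·67 = 257/28

257/28 dollars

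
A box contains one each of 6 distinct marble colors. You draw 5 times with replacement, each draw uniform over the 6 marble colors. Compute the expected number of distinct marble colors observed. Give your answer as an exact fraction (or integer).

4651/1296

Let Xⱼ=1 if type j appears at least once. P(Xⱼ=1) = 1 − ((6−1)/6)^5 = 4651/7776.
E[#distinct] = 6·4651/7776 = 4651/1296.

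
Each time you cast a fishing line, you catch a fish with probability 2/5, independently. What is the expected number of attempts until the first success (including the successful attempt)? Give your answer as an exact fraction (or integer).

5/2

For a geometric distribution, E[trials] = 1/p = 1/(2/5) = 5/2.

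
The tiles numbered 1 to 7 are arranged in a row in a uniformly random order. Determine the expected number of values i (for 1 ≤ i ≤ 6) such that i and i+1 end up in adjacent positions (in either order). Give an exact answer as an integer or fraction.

For each i ∈ {1,…,6}, let Xᵢ = 1 if i and i+1 are adjacent. P(Xᵢ=1) = 2·(7−1)!/7! = 2/7.
By linearity, E[ΣXᵢ] = (6)·(2/7) = 12/7.

12/7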